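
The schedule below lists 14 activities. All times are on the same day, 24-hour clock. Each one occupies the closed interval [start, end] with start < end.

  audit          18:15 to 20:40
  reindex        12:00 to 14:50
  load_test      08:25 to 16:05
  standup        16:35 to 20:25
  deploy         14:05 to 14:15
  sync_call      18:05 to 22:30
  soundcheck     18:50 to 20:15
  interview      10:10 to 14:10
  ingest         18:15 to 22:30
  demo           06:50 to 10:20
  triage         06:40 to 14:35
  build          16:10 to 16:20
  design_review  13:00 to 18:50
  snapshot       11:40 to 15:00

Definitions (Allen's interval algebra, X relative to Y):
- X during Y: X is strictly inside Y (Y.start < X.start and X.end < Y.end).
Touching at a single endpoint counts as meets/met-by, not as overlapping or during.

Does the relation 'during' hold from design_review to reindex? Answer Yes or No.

design_review = [13:00, 18:50], reindex = [12:00, 14:50].
Actual relation of design_review to reindex: overlapped-by.
Asked whether 'during' holds → No.

No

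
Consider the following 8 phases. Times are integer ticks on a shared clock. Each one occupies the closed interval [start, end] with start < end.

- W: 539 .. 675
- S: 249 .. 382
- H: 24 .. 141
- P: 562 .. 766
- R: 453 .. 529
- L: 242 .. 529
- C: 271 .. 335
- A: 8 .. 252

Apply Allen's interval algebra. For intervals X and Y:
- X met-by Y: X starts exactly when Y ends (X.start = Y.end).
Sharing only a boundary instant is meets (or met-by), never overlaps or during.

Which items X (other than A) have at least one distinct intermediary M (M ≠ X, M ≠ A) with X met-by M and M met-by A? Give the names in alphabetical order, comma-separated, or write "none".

none

Target A = [8, 252].
Intermediaries M with M met-by A: none.
Union: none.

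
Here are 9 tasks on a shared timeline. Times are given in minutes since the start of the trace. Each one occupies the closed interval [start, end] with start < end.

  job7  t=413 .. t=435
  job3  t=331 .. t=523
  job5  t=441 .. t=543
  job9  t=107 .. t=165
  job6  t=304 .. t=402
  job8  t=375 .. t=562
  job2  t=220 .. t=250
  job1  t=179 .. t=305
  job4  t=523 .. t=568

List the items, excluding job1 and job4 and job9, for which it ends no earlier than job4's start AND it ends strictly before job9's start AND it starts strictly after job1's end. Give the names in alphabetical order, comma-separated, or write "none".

Conditions: its end is no earlier than job4's start (X.end >= t=523) AND its end is strictly before job9's start (X.end < t=107) AND its start is strictly after job1's end (X.start > t=305).
job2: end t=250 >= t=523? ✗; end t=250 < t=107? ✗; start t=220 > t=305? ✗ → no.
job3: end t=523 >= t=523? ✓; end t=523 < t=107? ✗; start t=331 > t=305? ✓ → no.
job5: end t=543 >= t=523? ✓; end t=543 < t=107? ✗; start t=441 > t=305? ✓ → no.
job6: end t=402 >= t=523? ✗; end t=402 < t=107? ✗; start t=304 > t=305? ✗ → no.
job7: end t=435 >= t=523? ✗; end t=435 < t=107? ✗; start t=413 > t=305? ✓ → no.
job8: end t=562 >= t=523? ✓; end t=562 < t=107? ✗; start t=375 > t=305? ✓ → no.
Result: none.

none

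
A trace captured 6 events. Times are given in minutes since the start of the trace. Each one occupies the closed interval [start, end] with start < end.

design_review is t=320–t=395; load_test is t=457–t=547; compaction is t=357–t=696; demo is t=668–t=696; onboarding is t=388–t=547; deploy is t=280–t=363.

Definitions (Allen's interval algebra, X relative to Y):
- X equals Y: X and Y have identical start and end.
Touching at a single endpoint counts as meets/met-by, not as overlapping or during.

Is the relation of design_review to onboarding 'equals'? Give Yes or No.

design_review = [t=320, t=395], onboarding = [t=388, t=547].
Actual relation of design_review to onboarding: overlaps.
Asked whether 'equals' holds → No.

No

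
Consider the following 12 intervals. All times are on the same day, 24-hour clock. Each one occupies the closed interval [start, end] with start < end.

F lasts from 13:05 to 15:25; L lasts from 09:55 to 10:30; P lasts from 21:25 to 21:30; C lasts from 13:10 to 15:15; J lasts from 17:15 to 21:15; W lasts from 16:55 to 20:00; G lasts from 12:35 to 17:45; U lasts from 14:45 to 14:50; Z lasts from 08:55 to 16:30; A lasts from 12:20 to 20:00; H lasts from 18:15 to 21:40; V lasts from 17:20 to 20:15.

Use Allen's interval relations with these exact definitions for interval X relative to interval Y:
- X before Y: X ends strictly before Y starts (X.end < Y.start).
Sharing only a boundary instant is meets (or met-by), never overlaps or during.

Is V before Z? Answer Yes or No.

V = [17:20, 20:15], Z = [08:55, 16:30].
Actual relation of V to Z: after.
Asked whether 'before' holds → No.

No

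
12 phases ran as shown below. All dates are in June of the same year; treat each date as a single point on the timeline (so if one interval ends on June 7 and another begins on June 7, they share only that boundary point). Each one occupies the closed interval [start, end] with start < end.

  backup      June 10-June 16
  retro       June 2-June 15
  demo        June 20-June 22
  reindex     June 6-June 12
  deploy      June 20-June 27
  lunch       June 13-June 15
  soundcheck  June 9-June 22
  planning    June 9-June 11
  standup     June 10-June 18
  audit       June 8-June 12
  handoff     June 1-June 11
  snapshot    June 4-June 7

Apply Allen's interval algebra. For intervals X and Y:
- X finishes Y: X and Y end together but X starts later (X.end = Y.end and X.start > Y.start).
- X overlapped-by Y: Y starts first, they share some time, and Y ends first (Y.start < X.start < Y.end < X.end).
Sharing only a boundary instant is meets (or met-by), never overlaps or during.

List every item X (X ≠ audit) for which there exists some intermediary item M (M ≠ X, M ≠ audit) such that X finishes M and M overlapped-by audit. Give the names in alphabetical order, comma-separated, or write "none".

demo

Target audit = [June 8, June 12].
Intermediaries M with M overlapped-by audit: backup, soundcheck, standup.
Via backup — items with X finishes backup: none.
Via soundcheck — items with X finishes soundcheck: demo.
Via standup — items with X finishes standup: none.
Union: demo.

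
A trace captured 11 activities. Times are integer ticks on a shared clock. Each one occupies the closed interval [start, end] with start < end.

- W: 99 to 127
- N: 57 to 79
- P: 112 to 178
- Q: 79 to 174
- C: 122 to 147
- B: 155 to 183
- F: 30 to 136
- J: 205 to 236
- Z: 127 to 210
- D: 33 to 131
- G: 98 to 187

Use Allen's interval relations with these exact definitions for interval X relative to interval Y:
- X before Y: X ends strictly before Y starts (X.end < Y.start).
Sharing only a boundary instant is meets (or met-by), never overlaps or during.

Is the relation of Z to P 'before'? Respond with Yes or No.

Z = [127, 210], P = [112, 178].
Actual relation of Z to P: overlapped-by.
Asked whether 'before' holds → No.

No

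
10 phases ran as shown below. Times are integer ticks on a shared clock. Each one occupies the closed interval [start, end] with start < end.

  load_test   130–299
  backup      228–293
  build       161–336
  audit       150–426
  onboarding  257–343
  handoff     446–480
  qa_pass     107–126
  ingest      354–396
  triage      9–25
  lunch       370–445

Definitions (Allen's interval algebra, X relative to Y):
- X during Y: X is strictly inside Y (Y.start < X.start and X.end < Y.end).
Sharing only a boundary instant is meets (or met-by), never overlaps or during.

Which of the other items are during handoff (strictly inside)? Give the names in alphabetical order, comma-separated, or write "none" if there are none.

Target handoff = [446, 480].
audit [150, 426] → before → no.
backup [228, 293] → before → no.
build [161, 336] → before → no.
ingest [354, 396] → before → no.
load_test [130, 299] → before → no.
lunch [370, 445] → before → no.
onboarding [257, 343] → before → no.
qa_pass [107, 126] → before → no.
triage [9, 25] → before → no.
Result: none.

none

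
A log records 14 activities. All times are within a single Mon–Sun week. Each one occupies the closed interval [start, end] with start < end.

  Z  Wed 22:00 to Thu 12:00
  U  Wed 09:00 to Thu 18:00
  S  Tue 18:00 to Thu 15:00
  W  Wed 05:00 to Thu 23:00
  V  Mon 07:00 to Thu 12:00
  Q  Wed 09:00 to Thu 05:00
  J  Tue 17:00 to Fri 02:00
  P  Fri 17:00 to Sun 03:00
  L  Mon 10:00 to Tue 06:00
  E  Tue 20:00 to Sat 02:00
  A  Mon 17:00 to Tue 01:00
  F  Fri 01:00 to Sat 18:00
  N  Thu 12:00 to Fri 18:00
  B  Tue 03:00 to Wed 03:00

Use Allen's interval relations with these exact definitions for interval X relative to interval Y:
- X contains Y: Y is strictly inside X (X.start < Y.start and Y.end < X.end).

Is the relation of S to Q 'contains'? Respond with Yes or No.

Yes

S = [Tue 18:00, Thu 15:00], Q = [Wed 09:00, Thu 05:00].
Actual relation of S to Q: contains.
Asked whether 'contains' holds → Yes.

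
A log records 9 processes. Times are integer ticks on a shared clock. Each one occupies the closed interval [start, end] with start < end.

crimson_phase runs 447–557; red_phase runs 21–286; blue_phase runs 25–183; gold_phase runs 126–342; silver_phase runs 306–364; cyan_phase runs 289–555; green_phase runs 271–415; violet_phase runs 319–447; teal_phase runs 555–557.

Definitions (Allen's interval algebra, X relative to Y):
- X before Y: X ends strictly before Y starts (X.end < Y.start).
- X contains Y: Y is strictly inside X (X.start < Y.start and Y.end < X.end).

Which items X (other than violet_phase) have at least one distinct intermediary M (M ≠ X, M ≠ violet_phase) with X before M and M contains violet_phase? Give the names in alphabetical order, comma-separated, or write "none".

blue_phase, red_phase

Target violet_phase = [319, 447].
Intermediaries M with M contains violet_phase: cyan_phase.
Via cyan_phase — items with X before cyan_phase: blue_phase, red_phase.
Union: blue_phase, red_phase.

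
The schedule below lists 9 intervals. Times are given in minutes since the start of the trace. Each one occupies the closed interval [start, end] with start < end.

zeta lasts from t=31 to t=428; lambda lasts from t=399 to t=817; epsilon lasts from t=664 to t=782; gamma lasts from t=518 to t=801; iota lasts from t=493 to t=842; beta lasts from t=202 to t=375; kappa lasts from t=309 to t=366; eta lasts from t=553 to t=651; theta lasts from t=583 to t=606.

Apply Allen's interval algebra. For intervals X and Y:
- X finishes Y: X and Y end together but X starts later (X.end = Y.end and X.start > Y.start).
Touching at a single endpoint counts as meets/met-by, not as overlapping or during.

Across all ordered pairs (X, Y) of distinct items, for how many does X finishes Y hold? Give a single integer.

Checking all 72 ordered pairs for relation 'finishes'; matching pairs in alphabetical order:
No pair satisfies it.
Count: 0.

0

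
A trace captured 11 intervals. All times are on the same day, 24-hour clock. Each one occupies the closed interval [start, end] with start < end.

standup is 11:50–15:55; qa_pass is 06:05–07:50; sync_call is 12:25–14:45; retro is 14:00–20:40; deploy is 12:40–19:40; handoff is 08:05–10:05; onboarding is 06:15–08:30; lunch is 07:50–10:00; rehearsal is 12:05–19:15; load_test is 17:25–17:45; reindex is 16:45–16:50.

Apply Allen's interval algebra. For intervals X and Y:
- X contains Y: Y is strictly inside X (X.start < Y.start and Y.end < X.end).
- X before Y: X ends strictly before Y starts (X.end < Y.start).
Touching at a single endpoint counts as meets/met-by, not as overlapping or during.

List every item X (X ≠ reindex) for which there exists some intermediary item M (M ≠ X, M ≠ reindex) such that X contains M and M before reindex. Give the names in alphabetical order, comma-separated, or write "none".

rehearsal, standup

Target reindex = [16:45, 16:50].
Intermediaries M with M before reindex: handoff, lunch, onboarding, qa_pass, standup, sync_call.
Via handoff — items with X contains handoff: none.
Via lunch — items with X contains lunch: none.
Via onboarding — items with X contains onboarding: none.
Via qa_pass — items with X contains qa_pass: none.
Via standup — items with X contains standup: none.
Via sync_call — items with X contains sync_call: rehearsal, standup.
Union: rehearsal, standup.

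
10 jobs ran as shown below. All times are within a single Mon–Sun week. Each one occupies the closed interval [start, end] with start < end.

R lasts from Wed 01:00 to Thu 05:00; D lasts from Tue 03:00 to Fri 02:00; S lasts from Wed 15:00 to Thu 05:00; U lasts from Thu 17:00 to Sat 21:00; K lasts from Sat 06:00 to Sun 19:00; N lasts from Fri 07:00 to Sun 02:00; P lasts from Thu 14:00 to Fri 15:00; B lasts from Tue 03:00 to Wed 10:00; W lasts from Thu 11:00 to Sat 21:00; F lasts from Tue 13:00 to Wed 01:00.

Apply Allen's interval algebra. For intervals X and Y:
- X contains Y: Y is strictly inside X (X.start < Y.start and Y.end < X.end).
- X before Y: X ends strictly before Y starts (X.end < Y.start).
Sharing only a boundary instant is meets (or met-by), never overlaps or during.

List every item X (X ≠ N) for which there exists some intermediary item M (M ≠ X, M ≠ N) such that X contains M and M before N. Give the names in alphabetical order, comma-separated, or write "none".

Target N = [Fri 07:00, Sun 02:00].
Intermediaries M with M before N: B, D, F, R, S.
Via B — items with X contains B: none.
Via D — items with X contains D: none.
Via F — items with X contains F: B, D.
Via R — items with X contains R: D.
Via S — items with X contains S: D.
Union: B, D.

B, D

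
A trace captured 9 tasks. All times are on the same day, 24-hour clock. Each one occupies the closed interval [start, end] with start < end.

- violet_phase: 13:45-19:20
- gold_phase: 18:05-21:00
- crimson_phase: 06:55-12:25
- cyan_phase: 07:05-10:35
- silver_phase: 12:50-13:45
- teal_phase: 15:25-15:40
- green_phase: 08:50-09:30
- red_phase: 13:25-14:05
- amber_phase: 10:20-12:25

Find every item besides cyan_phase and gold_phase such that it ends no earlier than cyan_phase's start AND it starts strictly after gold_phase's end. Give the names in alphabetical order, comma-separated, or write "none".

none

Conditions: its end is no earlier than cyan_phase's start (X.end >= 07:05) AND its start is strictly after gold_phase's end (X.start > 21:00).
amber_phase: end 12:25 >= 07:05? ✓; start 10:20 > 21:00? ✗ → no.
crimson_phase: end 12:25 >= 07:05? ✓; start 06:55 > 21:00? ✗ → no.
green_phase: end 09:30 >= 07:05? ✓; start 08:50 > 21:00? ✗ → no.
red_phase: end 14:05 >= 07:05? ✓; start 13:25 > 21:00? ✗ → no.
silver_phase: end 13:45 >= 07:05? ✓; start 12:50 > 21:00? ✗ → no.
teal_phase: end 15:40 >= 07:05? ✓; start 15:25 > 21:00? ✗ → no.
violet_phase: end 19:20 >= 07:05? ✓; start 13:45 > 21:00? ✗ → no.
Result: none.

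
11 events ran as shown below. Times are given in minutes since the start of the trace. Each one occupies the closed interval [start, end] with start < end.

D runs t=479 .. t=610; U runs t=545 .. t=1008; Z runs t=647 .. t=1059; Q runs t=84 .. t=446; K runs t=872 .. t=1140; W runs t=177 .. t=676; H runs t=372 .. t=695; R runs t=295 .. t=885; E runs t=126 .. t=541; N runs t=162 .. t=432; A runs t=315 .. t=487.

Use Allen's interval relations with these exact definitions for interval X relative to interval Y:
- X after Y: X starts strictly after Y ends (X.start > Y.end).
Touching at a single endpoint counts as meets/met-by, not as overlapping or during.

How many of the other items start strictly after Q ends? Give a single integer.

Target Q = [t=84, t=446].
A [t=315, t=487] → overlapped-by → no.
D [t=479, t=610] → after → counts.
E [t=126, t=541] → overlapped-by → no.
H [t=372, t=695] → overlapped-by → no.
K [t=872, t=1140] → after → counts.
N [t=162, t=432] → during → no.
R [t=295, t=885] → overlapped-by → no.
U [t=545, t=1008] → after → counts.
W [t=177, t=676] → overlapped-by → no.
Z [t=647, t=1059] → after → counts.
Total: 4.

4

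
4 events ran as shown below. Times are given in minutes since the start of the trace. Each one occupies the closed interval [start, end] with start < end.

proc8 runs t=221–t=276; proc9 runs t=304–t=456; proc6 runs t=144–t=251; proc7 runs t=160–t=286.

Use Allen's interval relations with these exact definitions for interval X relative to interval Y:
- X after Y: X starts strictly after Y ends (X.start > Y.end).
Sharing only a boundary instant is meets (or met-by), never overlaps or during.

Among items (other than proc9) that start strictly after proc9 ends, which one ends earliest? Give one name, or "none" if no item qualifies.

none

Target proc9 = [t=304, t=456].
proc6 [t=144, t=251] → before → excluded.
proc7 [t=160, t=286] → before → excluded.
proc8 [t=221, t=276] → before → excluded.
No candidates → none.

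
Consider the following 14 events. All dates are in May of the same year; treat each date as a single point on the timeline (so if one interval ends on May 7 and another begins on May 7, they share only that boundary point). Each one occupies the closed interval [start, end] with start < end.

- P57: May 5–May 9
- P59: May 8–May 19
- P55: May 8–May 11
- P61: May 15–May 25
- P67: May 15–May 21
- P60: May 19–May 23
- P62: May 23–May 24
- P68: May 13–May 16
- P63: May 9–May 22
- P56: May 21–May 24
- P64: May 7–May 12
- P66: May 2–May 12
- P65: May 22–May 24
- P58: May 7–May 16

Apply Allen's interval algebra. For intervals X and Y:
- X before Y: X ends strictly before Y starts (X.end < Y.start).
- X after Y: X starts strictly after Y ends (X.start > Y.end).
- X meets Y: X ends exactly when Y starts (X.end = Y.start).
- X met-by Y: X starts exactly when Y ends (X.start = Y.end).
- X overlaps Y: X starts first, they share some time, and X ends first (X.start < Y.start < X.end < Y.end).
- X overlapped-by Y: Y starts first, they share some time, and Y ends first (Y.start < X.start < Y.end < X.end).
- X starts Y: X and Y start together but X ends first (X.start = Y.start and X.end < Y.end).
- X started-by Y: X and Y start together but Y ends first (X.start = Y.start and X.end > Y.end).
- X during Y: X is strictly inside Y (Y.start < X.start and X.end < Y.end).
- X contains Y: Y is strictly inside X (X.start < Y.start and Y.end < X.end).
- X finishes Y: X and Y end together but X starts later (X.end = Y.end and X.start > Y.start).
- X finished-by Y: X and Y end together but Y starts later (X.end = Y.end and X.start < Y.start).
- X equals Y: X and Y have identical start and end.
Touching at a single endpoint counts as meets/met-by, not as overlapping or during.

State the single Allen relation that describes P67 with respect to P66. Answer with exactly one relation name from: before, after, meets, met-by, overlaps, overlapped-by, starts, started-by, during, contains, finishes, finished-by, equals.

P67 = [May 15, May 21]; P66 = [May 2, May 12].
Compare endpoints: P67.start > P66.start, P67.start > P66.end, P67.end > P66.start, P67.end > P66.end.
That pattern is 'after'.

after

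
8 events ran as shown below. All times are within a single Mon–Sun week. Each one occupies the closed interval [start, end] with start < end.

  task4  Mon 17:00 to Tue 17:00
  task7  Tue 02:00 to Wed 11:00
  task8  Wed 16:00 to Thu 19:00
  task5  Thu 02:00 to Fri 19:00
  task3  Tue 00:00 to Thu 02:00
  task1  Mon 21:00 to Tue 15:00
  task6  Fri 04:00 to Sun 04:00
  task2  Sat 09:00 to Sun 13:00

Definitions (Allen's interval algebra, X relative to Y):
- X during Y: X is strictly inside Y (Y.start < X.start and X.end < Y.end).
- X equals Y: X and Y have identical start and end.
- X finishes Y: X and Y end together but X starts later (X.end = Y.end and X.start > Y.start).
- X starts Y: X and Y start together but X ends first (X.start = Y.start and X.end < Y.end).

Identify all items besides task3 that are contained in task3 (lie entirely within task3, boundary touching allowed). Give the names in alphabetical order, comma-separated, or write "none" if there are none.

Target task3 = [Tue 00:00, Thu 02:00].
task1 [Mon 21:00, Tue 15:00] → overlaps → no.
task2 [Sat 09:00, Sun 13:00] → after → no.
task4 [Mon 17:00, Tue 17:00] → overlaps → no.
task5 [Thu 02:00, Fri 19:00] → met-by → no.
task6 [Fri 04:00, Sun 04:00] → after → no.
task7 [Tue 02:00, Wed 11:00] → during → yes.
task8 [Wed 16:00, Thu 19:00] → overlapped-by → no.
Result: task7.

task7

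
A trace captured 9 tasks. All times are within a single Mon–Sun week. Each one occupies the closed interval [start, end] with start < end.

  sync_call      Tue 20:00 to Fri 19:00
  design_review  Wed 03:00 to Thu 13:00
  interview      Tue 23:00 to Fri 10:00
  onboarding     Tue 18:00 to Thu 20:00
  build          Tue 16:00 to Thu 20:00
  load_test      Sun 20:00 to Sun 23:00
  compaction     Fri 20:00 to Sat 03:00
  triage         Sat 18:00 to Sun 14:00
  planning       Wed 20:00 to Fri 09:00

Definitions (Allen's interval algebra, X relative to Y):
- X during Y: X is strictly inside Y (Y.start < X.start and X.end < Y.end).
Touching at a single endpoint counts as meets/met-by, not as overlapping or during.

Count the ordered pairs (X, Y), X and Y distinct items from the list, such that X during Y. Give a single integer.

7

Checking all 72 ordered pairs for relation 'during'; matching pairs in alphabetical order:
(design_review, build): design_review during build ✓
(design_review, interview): design_review during interview ✓
(design_review, onboarding): design_review during onboarding ✓
(design_review, sync_call): design_review during sync_call ✓
(interview, sync_call): interview during sync_call ✓
(planning, interview): planning during interview ✓
(planning, sync_call): planning during sync_call ✓
Count: 7.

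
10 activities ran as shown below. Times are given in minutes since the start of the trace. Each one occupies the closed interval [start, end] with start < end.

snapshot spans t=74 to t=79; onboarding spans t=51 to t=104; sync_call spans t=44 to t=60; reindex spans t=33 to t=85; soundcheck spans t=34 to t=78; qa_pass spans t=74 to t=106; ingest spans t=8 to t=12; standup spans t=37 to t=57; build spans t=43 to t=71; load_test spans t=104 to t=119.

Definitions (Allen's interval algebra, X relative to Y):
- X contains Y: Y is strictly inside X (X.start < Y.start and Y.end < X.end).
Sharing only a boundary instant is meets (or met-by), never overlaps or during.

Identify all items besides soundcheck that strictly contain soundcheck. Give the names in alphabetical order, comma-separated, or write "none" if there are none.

Target soundcheck = [t=34, t=78].
build [t=43, t=71] → during → no.
ingest [t=8, t=12] → before → no.
load_test [t=104, t=119] → after → no.
onboarding [t=51, t=104] → overlapped-by → no.
qa_pass [t=74, t=106] → overlapped-by → no.
reindex [t=33, t=85] → contains → yes.
snapshot [t=74, t=79] → overlapped-by → no.
standup [t=37, t=57] → during → no.
sync_call [t=44, t=60] → during → no.
Result: reindex.

reindex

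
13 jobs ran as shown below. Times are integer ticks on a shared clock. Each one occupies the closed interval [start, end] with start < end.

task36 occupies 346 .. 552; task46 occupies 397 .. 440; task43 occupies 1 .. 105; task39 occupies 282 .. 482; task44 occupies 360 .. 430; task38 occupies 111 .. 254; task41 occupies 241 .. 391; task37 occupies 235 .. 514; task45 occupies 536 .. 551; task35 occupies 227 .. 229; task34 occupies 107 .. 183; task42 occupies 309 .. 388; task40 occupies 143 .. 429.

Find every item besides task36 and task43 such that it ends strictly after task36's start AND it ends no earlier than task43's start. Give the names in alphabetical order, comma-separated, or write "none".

Conditions: its end is strictly after task36's start (X.end > 346) AND its end is no earlier than task43's start (X.end >= 1).
task34: end 183 > 346? ✗; end 183 >= 1? ✓ → no.
task35: end 229 > 346? ✗; end 229 >= 1? ✓ → no.
task37: end 514 > 346? ✓; end 514 >= 1? ✓ → yes.
task38: end 254 > 346? ✗; end 254 >= 1? ✓ → no.
task39: end 482 > 346? ✓; end 482 >= 1? ✓ → yes.
task40: end 429 > 346? ✓; end 429 >= 1? ✓ → yes.
task41: end 391 > 346? ✓; end 391 >= 1? ✓ → yes.
task42: end 388 > 346? ✓; end 388 >= 1? ✓ → yes.
task44: end 430 > 346? ✓; end 430 >= 1? ✓ → yes.
task45: end 551 > 346? ✓; end 551 >= 1? ✓ → yes.
task46: end 440 > 346? ✓; end 440 >= 1? ✓ → yes.
Result: task37, task39, task40, task41, task42, task44, task45, task46.

task37, task39, task40, task41, task42, task44, task45, task46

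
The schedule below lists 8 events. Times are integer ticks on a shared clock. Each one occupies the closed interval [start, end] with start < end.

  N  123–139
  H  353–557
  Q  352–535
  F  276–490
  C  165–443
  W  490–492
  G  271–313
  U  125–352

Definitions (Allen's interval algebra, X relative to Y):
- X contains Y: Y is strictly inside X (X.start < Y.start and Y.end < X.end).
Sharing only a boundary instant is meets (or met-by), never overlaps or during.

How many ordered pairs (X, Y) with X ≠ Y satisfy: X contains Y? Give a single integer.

Checking all 56 ordered pairs for relation 'contains'; matching pairs in alphabetical order:
(C, G): C contains G ✓
(H, W): H contains W ✓
(Q, W): Q contains W ✓
(U, G): U contains G ✓
Count: 4.

4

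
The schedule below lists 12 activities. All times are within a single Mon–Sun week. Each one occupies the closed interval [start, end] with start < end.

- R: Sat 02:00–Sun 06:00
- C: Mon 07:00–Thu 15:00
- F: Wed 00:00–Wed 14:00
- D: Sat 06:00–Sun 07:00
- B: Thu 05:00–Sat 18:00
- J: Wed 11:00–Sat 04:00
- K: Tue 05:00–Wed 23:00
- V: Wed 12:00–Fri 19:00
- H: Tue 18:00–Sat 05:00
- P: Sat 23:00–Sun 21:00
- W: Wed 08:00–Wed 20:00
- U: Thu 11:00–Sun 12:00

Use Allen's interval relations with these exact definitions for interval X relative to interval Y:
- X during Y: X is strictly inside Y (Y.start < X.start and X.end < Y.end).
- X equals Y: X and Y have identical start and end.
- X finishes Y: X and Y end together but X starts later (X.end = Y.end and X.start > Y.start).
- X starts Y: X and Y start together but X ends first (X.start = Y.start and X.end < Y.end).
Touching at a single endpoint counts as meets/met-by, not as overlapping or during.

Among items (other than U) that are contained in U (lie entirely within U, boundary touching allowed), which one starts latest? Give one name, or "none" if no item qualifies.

Target U = [Thu 11:00, Sun 12:00].
B [Thu 05:00, Sat 18:00] → overlaps → excluded.
C [Mon 07:00, Thu 15:00] → overlaps → excluded.
D [Sat 06:00, Sun 07:00] → during → candidate.
F [Wed 00:00, Wed 14:00] → before → excluded.
H [Tue 18:00, Sat 05:00] → overlaps → excluded.
J [Wed 11:00, Sat 04:00] → overlaps → excluded.
K [Tue 05:00, Wed 23:00] → before → excluded.
P [Sat 23:00, Sun 21:00] → overlapped-by → excluded.
R [Sat 02:00, Sun 06:00] → during → candidate.
V [Wed 12:00, Fri 19:00] → overlaps → excluded.
W [Wed 08:00, Wed 20:00] → before → excluded.
Among candidates, latest start is Sat 06:00 → D.

D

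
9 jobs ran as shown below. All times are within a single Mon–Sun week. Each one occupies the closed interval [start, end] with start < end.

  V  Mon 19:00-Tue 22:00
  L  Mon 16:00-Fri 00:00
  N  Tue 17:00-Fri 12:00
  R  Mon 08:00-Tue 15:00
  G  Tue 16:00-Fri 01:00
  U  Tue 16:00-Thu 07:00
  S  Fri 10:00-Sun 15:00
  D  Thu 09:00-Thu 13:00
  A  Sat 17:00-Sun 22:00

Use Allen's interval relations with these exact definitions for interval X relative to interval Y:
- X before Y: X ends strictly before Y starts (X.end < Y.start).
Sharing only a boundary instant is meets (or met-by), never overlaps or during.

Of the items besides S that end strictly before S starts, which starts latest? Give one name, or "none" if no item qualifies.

Target S = [Fri 10:00, Sun 15:00].
A [Sat 17:00, Sun 22:00] → overlapped-by → excluded.
D [Thu 09:00, Thu 13:00] → before → candidate.
G [Tue 16:00, Fri 01:00] → before → candidate.
L [Mon 16:00, Fri 00:00] → before → candidate.
N [Tue 17:00, Fri 12:00] → overlaps → excluded.
R [Mon 08:00, Tue 15:00] → before → candidate.
U [Tue 16:00, Thu 07:00] → before → candidate.
V [Mon 19:00, Tue 22:00] → before → candidate.
Among candidates, latest start is Thu 09:00 → D.

D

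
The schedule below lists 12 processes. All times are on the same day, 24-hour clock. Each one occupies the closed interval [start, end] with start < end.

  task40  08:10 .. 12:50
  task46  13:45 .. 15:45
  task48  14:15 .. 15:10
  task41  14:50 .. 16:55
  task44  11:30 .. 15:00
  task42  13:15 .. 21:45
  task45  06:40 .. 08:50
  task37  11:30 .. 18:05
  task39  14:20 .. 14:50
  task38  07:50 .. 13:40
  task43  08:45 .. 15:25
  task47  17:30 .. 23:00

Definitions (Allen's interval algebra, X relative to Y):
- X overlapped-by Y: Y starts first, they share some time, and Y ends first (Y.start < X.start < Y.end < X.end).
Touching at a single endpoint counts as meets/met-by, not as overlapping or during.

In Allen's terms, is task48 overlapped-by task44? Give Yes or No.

Yes

task48 = [14:15, 15:10], task44 = [11:30, 15:00].
Actual relation of task48 to task44: overlapped-by.
Asked whether 'overlapped-by' holds → Yes.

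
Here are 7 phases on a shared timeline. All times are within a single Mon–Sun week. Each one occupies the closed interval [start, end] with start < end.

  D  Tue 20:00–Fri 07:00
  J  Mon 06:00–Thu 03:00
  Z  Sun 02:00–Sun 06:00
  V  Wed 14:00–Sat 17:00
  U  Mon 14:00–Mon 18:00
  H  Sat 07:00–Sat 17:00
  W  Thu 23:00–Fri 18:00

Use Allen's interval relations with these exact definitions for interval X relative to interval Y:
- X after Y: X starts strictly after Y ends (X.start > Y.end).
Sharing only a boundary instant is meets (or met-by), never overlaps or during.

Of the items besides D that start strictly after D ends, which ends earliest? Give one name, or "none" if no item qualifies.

Target D = [Tue 20:00, Fri 07:00].
H [Sat 07:00, Sat 17:00] → after → candidate.
J [Mon 06:00, Thu 03:00] → overlaps → excluded.
U [Mon 14:00, Mon 18:00] → before → excluded.
V [Wed 14:00, Sat 17:00] → overlapped-by → excluded.
W [Thu 23:00, Fri 18:00] → overlapped-by → excluded.
Z [Sun 02:00, Sun 06:00] → after → candidate.
Among candidates, earliest end is Sat 17:00 → H.

H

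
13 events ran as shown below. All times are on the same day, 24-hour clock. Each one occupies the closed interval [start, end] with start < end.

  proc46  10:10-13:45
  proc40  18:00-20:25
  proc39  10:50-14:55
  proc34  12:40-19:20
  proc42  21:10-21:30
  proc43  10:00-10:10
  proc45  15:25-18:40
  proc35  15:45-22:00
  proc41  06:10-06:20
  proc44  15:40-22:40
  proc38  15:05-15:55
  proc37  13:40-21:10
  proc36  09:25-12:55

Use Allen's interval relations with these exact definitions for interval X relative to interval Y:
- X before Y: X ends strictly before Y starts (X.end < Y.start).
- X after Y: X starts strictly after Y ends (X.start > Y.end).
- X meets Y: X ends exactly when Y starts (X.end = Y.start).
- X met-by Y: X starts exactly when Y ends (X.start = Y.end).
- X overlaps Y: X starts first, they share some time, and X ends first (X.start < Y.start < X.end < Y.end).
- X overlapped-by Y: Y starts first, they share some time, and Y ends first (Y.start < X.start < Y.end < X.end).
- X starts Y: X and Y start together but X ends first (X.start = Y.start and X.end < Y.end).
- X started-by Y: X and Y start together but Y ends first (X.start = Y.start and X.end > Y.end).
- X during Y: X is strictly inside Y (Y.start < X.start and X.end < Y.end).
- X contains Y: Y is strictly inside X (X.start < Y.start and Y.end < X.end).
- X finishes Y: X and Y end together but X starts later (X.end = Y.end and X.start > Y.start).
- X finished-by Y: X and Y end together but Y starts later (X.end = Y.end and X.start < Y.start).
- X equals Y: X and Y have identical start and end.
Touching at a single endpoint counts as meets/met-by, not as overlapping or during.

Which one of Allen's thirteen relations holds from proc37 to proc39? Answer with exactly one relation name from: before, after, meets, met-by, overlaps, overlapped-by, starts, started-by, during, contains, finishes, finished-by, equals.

proc37 = [13:40, 21:10]; proc39 = [10:50, 14:55].
Compare endpoints: proc37.start > proc39.start, proc37.start < proc39.end, proc37.end > proc39.start, proc37.end > proc39.end.
That pattern is 'overlapped-by'.

overlapped-by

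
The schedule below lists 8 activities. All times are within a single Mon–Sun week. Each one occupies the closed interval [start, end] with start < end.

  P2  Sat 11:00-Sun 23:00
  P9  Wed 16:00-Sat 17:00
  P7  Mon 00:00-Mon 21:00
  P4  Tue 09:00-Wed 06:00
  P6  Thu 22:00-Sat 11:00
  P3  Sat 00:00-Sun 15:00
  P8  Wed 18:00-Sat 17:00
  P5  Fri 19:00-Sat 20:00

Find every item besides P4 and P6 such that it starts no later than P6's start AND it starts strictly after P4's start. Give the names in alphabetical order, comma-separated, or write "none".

Conditions: its start is no later than P6's start (X.start <= Thu 22:00) AND its start is strictly after P4's start (X.start > Tue 09:00).
P2: start Sat 11:00 <= Thu 22:00? ✗; start Sat 11:00 > Tue 09:00? ✓ → no.
P3: start Sat 00:00 <= Thu 22:00? ✗; start Sat 00:00 > Tue 09:00? ✓ → no.
P5: start Fri 19:00 <= Thu 22:00? ✗; start Fri 19:00 > Tue 09:00? ✓ → no.
P7: start Mon 00:00 <= Thu 22:00? ✓; start Mon 00:00 > Tue 09:00? ✗ → no.
P8: start Wed 18:00 <= Thu 22:00? ✓; start Wed 18:00 > Tue 09:00? ✓ → yes.
P9: start Wed 16:00 <= Thu 22:00? ✓; start Wed 16:00 > Tue 09:00? ✓ → yes.
Result: P8, P9.

P8, P9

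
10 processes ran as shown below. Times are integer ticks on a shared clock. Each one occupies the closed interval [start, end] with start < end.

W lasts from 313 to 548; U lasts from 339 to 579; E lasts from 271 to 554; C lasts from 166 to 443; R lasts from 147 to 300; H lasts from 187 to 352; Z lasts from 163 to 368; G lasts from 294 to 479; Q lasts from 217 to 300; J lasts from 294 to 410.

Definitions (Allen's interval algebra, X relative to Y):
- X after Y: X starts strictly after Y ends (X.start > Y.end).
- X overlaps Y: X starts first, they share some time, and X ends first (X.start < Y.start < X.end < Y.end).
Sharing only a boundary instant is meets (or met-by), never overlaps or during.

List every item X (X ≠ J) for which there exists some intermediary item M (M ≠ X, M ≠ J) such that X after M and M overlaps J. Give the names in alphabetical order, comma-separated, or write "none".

U, W

Target J = [294, 410].
Intermediaries M with M overlaps J: H, Q, R, Z.
Via H — items with X after H: none.
Via Q — items with X after Q: U, W.
Via R — items with X after R: U, W.
Via Z — items with X after Z: none.
Union: U, W.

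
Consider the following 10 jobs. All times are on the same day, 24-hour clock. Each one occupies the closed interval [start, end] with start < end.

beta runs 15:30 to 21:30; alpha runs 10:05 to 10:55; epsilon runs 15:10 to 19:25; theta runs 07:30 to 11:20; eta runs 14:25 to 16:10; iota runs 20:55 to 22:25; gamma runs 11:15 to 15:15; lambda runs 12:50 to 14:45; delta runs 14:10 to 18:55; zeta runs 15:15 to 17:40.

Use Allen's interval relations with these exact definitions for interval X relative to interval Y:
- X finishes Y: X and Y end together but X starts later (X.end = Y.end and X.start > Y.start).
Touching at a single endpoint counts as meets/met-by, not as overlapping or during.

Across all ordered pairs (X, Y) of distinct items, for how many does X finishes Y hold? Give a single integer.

0

Checking all 90 ordered pairs for relation 'finishes'; matching pairs in alphabetical order:
No pair satisfies it.
Count: 0.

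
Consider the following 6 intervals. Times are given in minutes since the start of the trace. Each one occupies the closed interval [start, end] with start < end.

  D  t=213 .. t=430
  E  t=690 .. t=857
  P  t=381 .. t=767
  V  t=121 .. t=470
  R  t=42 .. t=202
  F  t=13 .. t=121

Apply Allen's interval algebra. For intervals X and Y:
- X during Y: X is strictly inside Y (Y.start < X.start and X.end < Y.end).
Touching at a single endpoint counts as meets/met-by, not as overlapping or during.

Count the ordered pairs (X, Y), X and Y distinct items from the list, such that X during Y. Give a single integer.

Checking all 30 ordered pairs for relation 'during'; matching pairs in alphabetical order:
(D, V): D during V ✓
Count: 1.

1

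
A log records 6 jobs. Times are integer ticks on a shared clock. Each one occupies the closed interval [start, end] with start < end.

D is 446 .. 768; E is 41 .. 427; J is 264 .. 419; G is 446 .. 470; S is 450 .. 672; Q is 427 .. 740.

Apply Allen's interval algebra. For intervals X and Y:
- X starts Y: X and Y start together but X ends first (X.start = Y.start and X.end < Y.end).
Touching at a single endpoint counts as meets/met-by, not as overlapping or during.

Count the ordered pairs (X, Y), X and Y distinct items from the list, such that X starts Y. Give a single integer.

Checking all 30 ordered pairs for relation 'starts'; matching pairs in alphabetical order:
(G, D): G starts D ✓
Count: 1.

1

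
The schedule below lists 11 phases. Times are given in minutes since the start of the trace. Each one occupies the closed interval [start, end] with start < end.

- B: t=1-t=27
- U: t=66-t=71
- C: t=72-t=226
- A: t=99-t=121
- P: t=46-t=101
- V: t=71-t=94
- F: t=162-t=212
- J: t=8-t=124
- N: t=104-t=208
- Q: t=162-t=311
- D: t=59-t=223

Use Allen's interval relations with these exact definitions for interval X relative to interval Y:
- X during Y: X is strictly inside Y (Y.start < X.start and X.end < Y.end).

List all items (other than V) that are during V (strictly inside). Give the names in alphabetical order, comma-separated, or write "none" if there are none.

none

Target V = [t=71, t=94].
A [t=99, t=121] → after → no.
B [t=1, t=27] → before → no.
C [t=72, t=226] → overlapped-by → no.
D [t=59, t=223] → contains → no.
F [t=162, t=212] → after → no.
J [t=8, t=124] → contains → no.
N [t=104, t=208] → after → no.
P [t=46, t=101] → contains → no.
Q [t=162, t=311] → after → no.
U [t=66, t=71] → meets → no.
Result: none.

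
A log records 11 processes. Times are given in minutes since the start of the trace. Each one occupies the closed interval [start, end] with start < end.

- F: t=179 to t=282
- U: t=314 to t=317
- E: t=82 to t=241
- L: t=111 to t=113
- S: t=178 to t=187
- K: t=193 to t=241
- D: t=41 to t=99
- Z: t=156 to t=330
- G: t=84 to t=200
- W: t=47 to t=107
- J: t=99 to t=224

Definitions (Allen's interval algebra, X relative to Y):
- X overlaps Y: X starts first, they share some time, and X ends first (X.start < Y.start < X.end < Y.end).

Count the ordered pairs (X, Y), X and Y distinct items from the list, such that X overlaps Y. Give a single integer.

16

Checking all 110 ordered pairs for relation 'overlaps'; matching pairs in alphabetical order:
(D, E): D overlaps E ✓
(D, G): D overlaps G ✓
(D, W): D overlaps W ✓
(E, F): E overlaps F ✓
(E, Z): E overlaps Z ✓
(G, F): G overlaps F ✓
(G, J): G overlaps J ✓
(G, K): G overlaps K ✓
(G, Z): G overlaps Z ✓
(J, F): J overlaps F ✓
(J, K): J overlaps K ✓
(J, Z): J overlaps Z ✓
(S, F): S overlaps F ✓
(W, E): W overlaps E ✓
(W, G): W overlaps G ✓
(W, J): W overlaps J ✓
Count: 16.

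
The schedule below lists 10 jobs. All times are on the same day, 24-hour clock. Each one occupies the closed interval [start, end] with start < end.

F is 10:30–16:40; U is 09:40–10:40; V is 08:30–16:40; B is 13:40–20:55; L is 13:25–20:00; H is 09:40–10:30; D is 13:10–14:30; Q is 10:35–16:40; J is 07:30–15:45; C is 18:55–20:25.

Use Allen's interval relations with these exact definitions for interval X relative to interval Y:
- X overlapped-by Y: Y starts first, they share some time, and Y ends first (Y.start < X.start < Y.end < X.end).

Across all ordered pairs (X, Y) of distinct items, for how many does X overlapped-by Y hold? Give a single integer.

Checking all 90 ordered pairs for relation 'overlapped-by'; matching pairs in alphabetical order:
(B, D): B overlapped-by D ✓
(B, F): B overlapped-by F ✓
(B, J): B overlapped-by J ✓
(B, L): B overlapped-by L ✓
(B, Q): B overlapped-by Q ✓
(B, V): B overlapped-by V ✓
(C, L): C overlapped-by L ✓
(F, J): F overlapped-by J ✓
(F, U): F overlapped-by U ✓
(L, D): L overlapped-by D ✓
(L, F): L overlapped-by F ✓
(L, J): L overlapped-by J ✓
(L, Q): L overlapped-by Q ✓
(L, V): L overlapped-by V ✓
(Q, J): Q overlapped-by J ✓
(Q, U): Q overlapped-by U ✓
(V, J): V overlapped-by J ✓
Count: 17.

17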